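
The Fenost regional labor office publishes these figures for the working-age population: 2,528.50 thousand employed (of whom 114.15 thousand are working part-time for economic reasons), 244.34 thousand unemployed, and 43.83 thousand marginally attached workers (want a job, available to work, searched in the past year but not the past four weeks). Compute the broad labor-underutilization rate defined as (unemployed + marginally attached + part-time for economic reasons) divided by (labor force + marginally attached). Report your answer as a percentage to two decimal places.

Broad underutilization rate ≈ 14.28%.

Labor force = 2,528.50 + 244.34 = 2,772.84 thousand.
Numerator = 244.34 + 43.83 + 114.15 = 402.32 thousand.
Denominator = 2,772.84 + 43.83 = 2,816.67 thousand.
Broad rate = 402.32 / 2,816.67 = 14.28%.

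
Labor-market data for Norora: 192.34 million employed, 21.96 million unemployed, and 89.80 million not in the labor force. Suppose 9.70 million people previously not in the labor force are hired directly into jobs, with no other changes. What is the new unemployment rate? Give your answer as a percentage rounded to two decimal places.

New unemployment rate ≈ 9.80%.

Initially, labor force = 192.34 + 21.96 = 214.30 million, so u = 21.96/214.30 = 10.25%.
After the change, employed and labor force both rise by 9.70; unemployed unchanged → E = 202.04, U = 21.96, labor force = 224.00 million.
New unemployment rate = 21.96 / 224.00 = 9.80%.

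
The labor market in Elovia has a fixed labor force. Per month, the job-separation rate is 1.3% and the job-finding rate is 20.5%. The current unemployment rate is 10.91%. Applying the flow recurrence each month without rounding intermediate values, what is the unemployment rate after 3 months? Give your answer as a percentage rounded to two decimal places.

Unemployment rate after three months ≈ 8.33%.

With a fixed labor force, u_{t+1} = u_t + s·(1−u_t) − f·u_t = u_t·(1−s−f) + s.
Here 1−s−f = 0.782 and s = 0.013.
u_1 = 0.109100 × 0.782 + 0.013 = 0.098316.
u_2 = 0.098316 × 0.782 + 0.013 = 0.089883.
u_3 = 0.089883 × 0.782 + 0.013 = 0.083289.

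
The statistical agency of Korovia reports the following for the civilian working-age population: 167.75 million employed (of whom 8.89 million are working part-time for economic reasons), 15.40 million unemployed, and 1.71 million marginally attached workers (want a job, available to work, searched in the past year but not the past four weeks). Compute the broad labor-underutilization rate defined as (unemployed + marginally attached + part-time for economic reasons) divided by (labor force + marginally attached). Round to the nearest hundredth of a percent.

Labor force = 167.75 + 15.40 = 183.15 million.
Numerator = 15.40 + 1.71 + 8.89 = 26.00 million.
Denominator = 183.15 + 1.71 = 184.86 million.
Broad rate = 26.00 / 184.86 = 14.06%.

Broad underutilization rate ≈ 14.06%.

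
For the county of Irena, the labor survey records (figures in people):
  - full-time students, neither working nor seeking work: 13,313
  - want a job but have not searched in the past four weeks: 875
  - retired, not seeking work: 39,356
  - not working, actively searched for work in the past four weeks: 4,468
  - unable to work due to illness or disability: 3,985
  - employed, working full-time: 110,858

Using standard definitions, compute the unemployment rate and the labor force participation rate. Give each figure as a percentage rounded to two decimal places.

Employed = 110,858.
Unemployed = 4,468.
Labor force = 110,858 + 4,468 = 115,326.
Not in labor force = 13,313 + 875 + 39,356 + 3,985 = 57,529 (those not working and not actively searching are outside the labor force — including those who want a job but have given up searching).
Civilian working-age population = 115,326 + 57,529 = 172,855.
Unemployment rate = 4,468 / 115,326 = 3.87%.
Labor force participation rate = 115,326 / 172,855 = 66.72%.

Unemployment rate ≈ 3.87%; labor force participation rate ≈ 66.72%.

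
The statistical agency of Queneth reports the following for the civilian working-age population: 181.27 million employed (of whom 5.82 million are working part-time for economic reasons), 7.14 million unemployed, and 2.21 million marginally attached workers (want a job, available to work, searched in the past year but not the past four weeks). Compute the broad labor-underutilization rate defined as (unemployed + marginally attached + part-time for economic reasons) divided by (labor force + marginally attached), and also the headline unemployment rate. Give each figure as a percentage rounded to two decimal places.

Broad underutilization rate ≈ 7.96%; headline unemployment rate ≈ 3.79%.

Labor force = 181.27 + 7.14 = 188.41 million.
Numerator = 7.14 + 2.21 + 5.82 = 15.17 million.
Denominator = 188.41 + 2.21 = 190.62 million.
Broad rate = 15.17 / 190.62 = 7.96%.
Headline unemployment rate = 7.14 / 188.41 = 3.79%.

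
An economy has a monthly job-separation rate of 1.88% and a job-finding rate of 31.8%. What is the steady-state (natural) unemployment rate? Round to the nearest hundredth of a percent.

Steady-state unemployment rate ≈ 5.58%.

At steady state the flows balance: s·E = f·U, so U/(E+U) = s/(s+f).
u* = 1.88 / (1.88 + 31.8) = 1.88 / 33.68 = 5.58%.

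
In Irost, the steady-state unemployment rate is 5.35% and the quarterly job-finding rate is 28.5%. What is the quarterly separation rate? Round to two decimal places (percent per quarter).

From u* = s/(s+f): s = u·f/(1−u).
s = 0.0535 × 28.5 / (1 − 0.0535) = 1.5248 / 0.9465 ≈ 1.61% per quarter.

Separation rate ≈ 1.61% per quarter.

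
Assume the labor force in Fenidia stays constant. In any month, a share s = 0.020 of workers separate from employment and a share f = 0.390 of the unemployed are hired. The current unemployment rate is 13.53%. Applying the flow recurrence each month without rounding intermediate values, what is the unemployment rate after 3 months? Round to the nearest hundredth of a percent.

With a fixed labor force, u_{t+1} = u_t + s·(1−u_t) − f·u_t = u_t·(1−s−f) + s.
Here 1−s−f = 0.590 and s = 0.020.
u_1 = 0.135300 × 0.590 + 0.020 = 0.099827.
u_2 = 0.099827 × 0.590 + 0.020 = 0.078898.
u_3 = 0.078898 × 0.590 + 0.020 = 0.066550.

Unemployment rate after three months ≈ 6.65%.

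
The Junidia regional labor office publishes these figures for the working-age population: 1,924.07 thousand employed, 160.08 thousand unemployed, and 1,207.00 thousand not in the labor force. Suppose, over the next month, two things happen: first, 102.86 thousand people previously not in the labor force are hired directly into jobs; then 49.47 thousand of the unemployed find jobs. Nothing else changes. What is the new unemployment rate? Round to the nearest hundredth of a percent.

New unemployment rate ≈ 5.06%.

Initially, labor force = 1,924.07 + 160.08 = 2,084.15 thousand, so u = 160.08/2,084.15 = 7.68%.
After the first change, employed and labor force both rise by 102.86; unemployed unchanged → E = 2,026.93, U = 160.08, labor force = 2,187.01 thousand.
After the second change, unemployed falls and employed rises by 49.47; labor force unchanged → E = 2,076.40, U = 110.61, labor force = 2,187.01 thousand.
New unemployment rate = 110.61 / 2,187.01 = 5.06%.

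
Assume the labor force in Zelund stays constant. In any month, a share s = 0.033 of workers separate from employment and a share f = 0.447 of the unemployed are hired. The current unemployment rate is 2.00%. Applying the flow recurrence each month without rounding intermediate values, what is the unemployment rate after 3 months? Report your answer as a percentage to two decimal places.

With a fixed labor force, u_{t+1} = u_t + s·(1−u_t) − f·u_t = u_t·(1−s−f) + s.
Here 1−s−f = 0.520 and s = 0.033.
u_1 = 0.020000 × 0.520 + 0.033 = 0.043400.
u_2 = 0.043400 × 0.520 + 0.033 = 0.055568.
u_3 = 0.055568 × 0.520 + 0.033 = 0.061895.

Unemployment rate after three months ≈ 6.19%.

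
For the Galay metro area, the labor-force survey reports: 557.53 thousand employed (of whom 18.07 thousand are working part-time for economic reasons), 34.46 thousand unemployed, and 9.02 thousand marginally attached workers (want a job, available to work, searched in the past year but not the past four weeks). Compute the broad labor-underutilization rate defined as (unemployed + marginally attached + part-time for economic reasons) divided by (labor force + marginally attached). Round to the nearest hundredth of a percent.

Labor force = 557.53 + 34.46 = 591.99 thousand.
Numerator = 34.46 + 9.02 + 18.07 = 61.55 thousand.
Denominator = 591.99 + 9.02 = 601.01 thousand.
Broad rate = 61.55 / 601.01 = 10.24%.

Broad underutilization rate ≈ 10.24%.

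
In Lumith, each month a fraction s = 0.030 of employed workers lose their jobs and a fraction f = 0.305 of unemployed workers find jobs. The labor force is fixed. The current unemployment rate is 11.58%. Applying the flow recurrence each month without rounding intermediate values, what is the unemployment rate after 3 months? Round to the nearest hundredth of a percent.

With a fixed labor force, u_{t+1} = u_t + s·(1−u_t) − f·u_t = u_t·(1−s−f) + s.
Here 1−s−f = 0.665 and s = 0.030.
u_1 = 0.115800 × 0.665 + 0.030 = 0.107007.
u_2 = 0.107007 × 0.665 + 0.030 = 0.101160.
u_3 = 0.101160 × 0.665 + 0.030 = 0.097271.

Unemployment rate after three months ≈ 9.73%.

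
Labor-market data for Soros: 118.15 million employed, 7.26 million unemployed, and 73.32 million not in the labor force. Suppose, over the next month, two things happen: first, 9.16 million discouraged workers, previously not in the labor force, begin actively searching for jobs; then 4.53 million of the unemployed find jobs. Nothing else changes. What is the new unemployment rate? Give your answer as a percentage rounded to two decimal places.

Initially, labor force = 118.15 + 7.26 = 125.41 million, so u = 7.26/125.41 = 5.79%.
After the first change, unemployed and labor force both rise by 9.16 → E = 118.15, U = 16.42, labor force = 134.57 million.
After the second change, unemployed falls and employed rises by 4.53; labor force unchanged → E = 122.68, U = 11.89, labor force = 134.57 million.
New unemployment rate = 11.89 / 134.57 = 8.84%.

New unemployment rate ≈ 8.84%.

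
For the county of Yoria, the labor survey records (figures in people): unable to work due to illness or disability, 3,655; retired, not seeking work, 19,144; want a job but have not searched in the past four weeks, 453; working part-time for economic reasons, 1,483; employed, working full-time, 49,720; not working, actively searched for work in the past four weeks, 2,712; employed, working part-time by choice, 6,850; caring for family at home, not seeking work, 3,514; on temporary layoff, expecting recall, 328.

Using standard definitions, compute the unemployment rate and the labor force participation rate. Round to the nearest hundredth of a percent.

Employed = 1,483 + 49,720 + 6,850 = 58,053 (anyone who worked, including part-time for economic reasons, counts as employed).
Unemployed = 2,712 + 328 = 3,040 (jobless and actively searching, or on temporary layoff).
Labor force = 58,053 + 3,040 = 61,093.
Not in labor force = 3,655 + 19,144 + 453 + 3,514 = 26,766 (those not working and not actively searching are outside the labor force — including those who want a job but have given up searching).
Civilian working-age population = 61,093 + 26,766 = 87,859.
Unemployment rate = 3,040 / 61,093 = 4.98%.
Labor force participation rate = 61,093 / 87,859 = 69.54%.

Unemployment rate ≈ 4.98%; labor force participation rate ≈ 69.54%.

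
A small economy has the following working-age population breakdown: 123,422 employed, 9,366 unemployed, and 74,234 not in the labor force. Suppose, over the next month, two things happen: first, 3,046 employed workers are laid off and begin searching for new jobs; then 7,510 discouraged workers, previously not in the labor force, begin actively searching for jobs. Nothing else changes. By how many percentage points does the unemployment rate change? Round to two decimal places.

Initially, labor force = 123,422 + 9,366 = 132,788, so u = 9,366/132,788 = 7.05%.
After the first change, employed falls and unemployed rises by 3,046; labor force unchanged → E = 120,376, U = 12,412, labor force = 132,788.
After the second change, unemployed and labor force both rise by 7,510 → E = 120,376, U = 19,922, labor force = 140,298.
New unemployment rate = 19,922 / 140,298 = 14.20%.
Change = 14.20% − 7.05% = +7.15 percentage points.

The unemployment rate changes by +7.15 percentage points.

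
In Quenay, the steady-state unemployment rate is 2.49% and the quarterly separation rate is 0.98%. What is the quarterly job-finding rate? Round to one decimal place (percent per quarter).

Job-finding rate ≈ 38.4% per quarter.

From u* = s/(s+f): f = s·(1−u)/u.
f = 0.98 × (1 − 0.0249) / 0.0249 = 0.9556 / 0.0249 ≈ 38.4% per quarter.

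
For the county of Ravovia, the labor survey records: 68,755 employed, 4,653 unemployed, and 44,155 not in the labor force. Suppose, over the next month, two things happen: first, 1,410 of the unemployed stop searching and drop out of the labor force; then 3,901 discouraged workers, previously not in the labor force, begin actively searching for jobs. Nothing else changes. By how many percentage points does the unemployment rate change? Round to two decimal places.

Initially, labor force = 68,755 + 4,653 = 73,408, so u = 4,653/73,408 = 6.34%.
After the first change, unemployed and labor force both fall by 1,410 → E = 68,755, U = 3,243, labor force = 71,998.
After the second change, unemployed and labor force both rise by 3,901 → E = 68,755, U = 7,144, labor force = 75,899.
New unemployment rate = 7,144 / 75,899 = 9.41%.
Change = 9.41% − 6.34% = +3.07 percentage points.

The unemployment rate changes by +3.07 percentage points.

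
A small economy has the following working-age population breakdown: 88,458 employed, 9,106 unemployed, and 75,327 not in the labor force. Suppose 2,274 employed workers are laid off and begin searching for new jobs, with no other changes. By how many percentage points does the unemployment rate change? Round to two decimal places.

The unemployment rate changes by +2.33 percentage points.

Initially, labor force = 88,458 + 9,106 = 97,564, so u = 9,106/97,564 = 9.33%.
After the change, employed falls and unemployed rises by 2,274; labor force unchanged → E = 86,184, U = 11,380, labor force = 97,564.
New unemployment rate = 11,380 / 97,564 = 11.66%.
Change = 11.66% − 9.33% = +2.33 percentage points.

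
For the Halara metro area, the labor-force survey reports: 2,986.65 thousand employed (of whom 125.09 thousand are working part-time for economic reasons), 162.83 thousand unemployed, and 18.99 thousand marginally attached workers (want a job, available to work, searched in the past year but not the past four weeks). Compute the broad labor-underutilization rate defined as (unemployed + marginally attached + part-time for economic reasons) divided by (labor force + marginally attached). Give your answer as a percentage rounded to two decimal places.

Broad underutilization rate ≈ 9.69%.

Labor force = 2,986.65 + 162.83 = 3,149.48 thousand.
Numerator = 162.83 + 18.99 + 125.09 = 306.91 thousand.
Denominator = 3,149.48 + 18.99 = 3,168.47 thousand.
Broad rate = 306.91 / 3,168.47 = 9.69%.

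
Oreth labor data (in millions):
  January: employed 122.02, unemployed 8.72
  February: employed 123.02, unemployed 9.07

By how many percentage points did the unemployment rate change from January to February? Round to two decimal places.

The unemployment rate changed by +0.20 percentage points.

January: labor force = 122.02 + 8.72 = 130.74; u = 8.72/130.74 = 6.67%.
February: labor force = 123.02 + 9.07 = 132.09; u = 9.07/132.09 = 6.87%.
Change = 6.87% − 6.67% = +0.20 pp.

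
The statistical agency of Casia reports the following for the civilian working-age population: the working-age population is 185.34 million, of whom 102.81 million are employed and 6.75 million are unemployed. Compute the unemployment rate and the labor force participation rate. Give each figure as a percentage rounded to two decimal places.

Unemployment rate ≈ 6.16%; labor force participation rate ≈ 59.11%.

Labor force = employed + unemployed = 102.81 + 6.75 = 109.56 million.
Unemployment rate = 6.75 / 109.56 = 6.16%.
Labor force participation rate = 109.56 / 185.34 = 59.11%.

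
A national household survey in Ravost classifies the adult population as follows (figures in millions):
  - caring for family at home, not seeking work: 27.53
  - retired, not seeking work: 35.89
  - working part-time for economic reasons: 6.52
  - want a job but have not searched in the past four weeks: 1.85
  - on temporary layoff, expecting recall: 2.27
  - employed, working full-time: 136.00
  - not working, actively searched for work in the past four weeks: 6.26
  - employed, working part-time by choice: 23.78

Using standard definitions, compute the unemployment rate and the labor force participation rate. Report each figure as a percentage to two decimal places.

Employed = 6.52 + 136.00 + 23.78 = 166.30 million (anyone who worked, including part-time for economic reasons, counts as employed).
Unemployed = 2.27 + 6.26 = 8.53 million (jobless and actively searching, or on temporary layoff).
Labor force = 166.30 + 8.53 = 174.83 million.
Not in labor force = 27.53 + 35.89 + 1.85 = 65.27 million (those not working and not actively searching are outside the labor force — including those who want a job but have given up searching).
Civilian working-age population = 174.83 + 65.27 = 240.10 million.
Unemployment rate = 8.53 / 174.83 = 4.88%.
Labor force participation rate = 174.83 / 240.10 = 72.82%.

Unemployment rate ≈ 4.88%; labor force participation rate ≈ 72.82%.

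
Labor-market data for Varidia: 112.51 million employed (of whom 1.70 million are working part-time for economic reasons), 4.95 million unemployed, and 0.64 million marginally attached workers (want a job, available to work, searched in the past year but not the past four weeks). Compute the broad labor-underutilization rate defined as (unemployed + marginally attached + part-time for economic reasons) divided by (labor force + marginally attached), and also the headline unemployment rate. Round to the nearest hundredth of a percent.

Broad underutilization rate ≈ 6.17%; headline unemployment rate ≈ 4.21%.

Labor force = 112.51 + 4.95 = 117.46 million.
Numerator = 4.95 + 0.64 + 1.70 = 7.29 million.
Denominator = 117.46 + 0.64 = 118.10 million.
Broad rate = 7.29 / 118.10 = 6.17%.
Headline unemployment rate = 4.95 / 117.46 = 4.21%.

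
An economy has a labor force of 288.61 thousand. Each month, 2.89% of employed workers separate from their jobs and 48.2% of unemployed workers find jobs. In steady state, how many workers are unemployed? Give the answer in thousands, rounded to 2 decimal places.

Steady-state unemployment rate u* = s/(s+f) = 2.89/(2.89+48.2) = 0.056567.
Unemployed = u* × labor force = 0.056567 × 288.61 ≈ 16.33 thousand.

About 16.33 thousand are unemployed in steady state.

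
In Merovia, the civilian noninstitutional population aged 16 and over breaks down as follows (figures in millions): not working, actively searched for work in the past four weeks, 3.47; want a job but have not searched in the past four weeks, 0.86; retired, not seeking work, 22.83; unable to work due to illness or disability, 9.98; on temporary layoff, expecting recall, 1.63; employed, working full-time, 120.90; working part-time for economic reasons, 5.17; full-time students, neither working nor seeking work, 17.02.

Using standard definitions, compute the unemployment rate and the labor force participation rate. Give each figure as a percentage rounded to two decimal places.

Unemployment rate ≈ 3.89%; labor force participation rate ≈ 72.13%.

Employed = 120.90 + 5.17 = 126.07 million (anyone who worked, including part-time for economic reasons, counts as employed).
Unemployed = 3.47 + 1.63 = 5.10 million (jobless and actively searching, or on temporary layoff).
Labor force = 126.07 + 5.10 = 131.17 million.
Not in labor force = 0.86 + 22.83 + 9.98 + 17.02 = 50.69 million (those not working and not actively searching are outside the labor force — including those who want a job but have given up searching).
Civilian working-age population = 131.17 + 50.69 = 181.86 million.
Unemployment rate = 5.10 / 131.17 = 3.89%.
Labor force participation rate = 131.17 / 181.86 = 72.13%.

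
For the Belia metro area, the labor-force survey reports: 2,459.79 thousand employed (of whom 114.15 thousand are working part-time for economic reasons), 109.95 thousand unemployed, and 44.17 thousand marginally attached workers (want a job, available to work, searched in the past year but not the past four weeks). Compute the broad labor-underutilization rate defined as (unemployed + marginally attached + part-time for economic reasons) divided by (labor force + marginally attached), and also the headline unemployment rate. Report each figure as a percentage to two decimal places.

Broad underutilization rate ≈ 10.26%; headline unemployment rate ≈ 4.28%.

Labor force = 2,459.79 + 109.95 = 2,569.74 thousand.
Numerator = 109.95 + 44.17 + 114.15 = 268.27 thousand.
Denominator = 2,569.74 + 44.17 = 2,613.91 thousand.
Broad rate = 268.27 / 2,613.91 = 10.26%.
Headline unemployment rate = 109.95 / 2,569.74 = 4.28%.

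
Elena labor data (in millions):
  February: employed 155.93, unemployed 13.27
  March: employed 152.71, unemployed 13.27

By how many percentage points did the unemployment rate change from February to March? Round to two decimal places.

The unemployment rate changed by +0.15 percentage points.

February: labor force = 155.93 + 13.27 = 169.20; u = 13.27/169.20 = 7.84%.
March: labor force = 152.71 + 13.27 = 165.98; u = 13.27/165.98 = 7.99%.
Change = 7.99% − 7.84% = +0.15 pp.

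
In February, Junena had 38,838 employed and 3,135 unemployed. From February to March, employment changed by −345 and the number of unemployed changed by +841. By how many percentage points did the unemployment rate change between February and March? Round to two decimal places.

The unemployment rate changed by +1.89 percentage points.

February: labor force = 38,838 + 3,135 = 41,973; u = 3,135/41,973 = 7.47%.
March: labor force = 38,493 + 3,976 = 42,469; u = 3,976/42,469 = 9.36%.
Change = 9.36% − 7.47% = +1.89 pp.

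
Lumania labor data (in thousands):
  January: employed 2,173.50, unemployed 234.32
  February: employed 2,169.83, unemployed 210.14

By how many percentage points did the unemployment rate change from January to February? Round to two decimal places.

The unemployment rate changed by −0.90 percentage points.

January: labor force = 2,173.50 + 234.32 = 2,407.82; u = 234.32/2,407.82 = 9.73%.
February: labor force = 2,169.83 + 210.14 = 2,379.97; u = 210.14/2,379.97 = 8.83%.
Change = 8.83% − 9.73% = −0.90 pp.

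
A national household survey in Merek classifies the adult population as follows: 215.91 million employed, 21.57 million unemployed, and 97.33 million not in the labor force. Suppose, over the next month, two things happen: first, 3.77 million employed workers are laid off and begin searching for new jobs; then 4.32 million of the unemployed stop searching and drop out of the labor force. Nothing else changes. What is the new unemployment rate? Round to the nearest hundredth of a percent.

Initially, labor force = 215.91 + 21.57 = 237.48 million, so u = 21.57/237.48 = 9.08%.
After the first change, employed falls and unemployed rises by 3.77; labor force unchanged → E = 212.14, U = 25.34, labor force = 237.48 million.
After the second change, unemployed and labor force both fall by 4.32 → E = 212.14, U = 21.02, labor force = 233.16 million.
New unemployment rate = 21.02 / 233.16 = 9.02%.

New unemployment rate ≈ 9.02%.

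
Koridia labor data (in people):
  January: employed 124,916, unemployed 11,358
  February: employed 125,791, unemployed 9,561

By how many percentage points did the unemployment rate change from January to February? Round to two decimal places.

The unemployment rate changed by −1.27 percentage points.

January: labor force = 124,916 + 11,358 = 136,274; u = 11,358/136,274 = 8.33%.
February: labor force = 125,791 + 9,561 = 135,352; u = 9,561/135,352 = 7.06%.
Change = 7.06% − 8.33% = −1.27 pp.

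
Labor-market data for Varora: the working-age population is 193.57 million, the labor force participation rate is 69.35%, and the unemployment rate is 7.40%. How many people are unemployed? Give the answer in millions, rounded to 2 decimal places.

About 9.93 million are unemployed.

Labor force = 0.6935 × 193.57 = 134.24 million.
Unemployed = 0.0740 × 134.24 ≈ 9.93 million.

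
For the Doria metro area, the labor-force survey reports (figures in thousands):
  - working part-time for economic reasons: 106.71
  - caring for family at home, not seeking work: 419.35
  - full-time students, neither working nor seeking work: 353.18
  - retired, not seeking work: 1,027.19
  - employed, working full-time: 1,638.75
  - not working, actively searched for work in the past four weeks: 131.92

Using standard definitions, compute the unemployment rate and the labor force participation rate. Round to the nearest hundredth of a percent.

Employed = 106.71 + 1,638.75 = 1,745.46 thousand (anyone who worked, including part-time for economic reasons, counts as employed).
Unemployed = 131.92 thousand.
Labor force = 1,745.46 + 131.92 = 1,877.38 thousand.
Not in labor force = 419.35 + 353.18 + 1,027.19 = 1,799.72 thousand (those not working and not actively searching are outside the labor force).
Civilian working-age population = 1,877.38 + 1,799.72 = 3,677.10 thousand.
Unemployment rate = 131.92 / 1,877.38 = 7.03%.
Labor force participation rate = 1,877.38 / 3,677.10 = 51.06%.

Unemployment rate ≈ 7.03%; labor force participation rate ≈ 51.06%.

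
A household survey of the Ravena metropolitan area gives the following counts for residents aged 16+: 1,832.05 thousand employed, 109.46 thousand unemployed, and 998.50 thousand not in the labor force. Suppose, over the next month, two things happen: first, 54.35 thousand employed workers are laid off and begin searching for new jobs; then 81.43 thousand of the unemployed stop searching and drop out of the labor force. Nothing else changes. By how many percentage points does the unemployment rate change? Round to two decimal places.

Initially, labor force = 1,832.05 + 109.46 = 1,941.51 thousand, so u = 109.46/1,941.51 = 5.64%.
After the first change, employed falls and unemployed rises by 54.35; labor force unchanged → E = 1,777.70, U = 163.81, labor force = 1,941.51 thousand.
After the second change, unemployed and labor force both fall by 81.43 → E = 1,777.70, U = 82.38, labor force = 1,860.08 thousand.
New unemployment rate = 82.38 / 1,860.08 = 4.43%.
Change = 4.43% − 5.64% = −1.21 percentage points.

The unemployment rate changes by −1.21 percentage points.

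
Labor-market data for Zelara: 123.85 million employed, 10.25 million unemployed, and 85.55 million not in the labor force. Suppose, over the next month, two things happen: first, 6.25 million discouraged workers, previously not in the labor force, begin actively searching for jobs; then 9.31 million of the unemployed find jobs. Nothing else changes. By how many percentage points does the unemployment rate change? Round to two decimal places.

Initially, labor force = 123.85 + 10.25 = 134.10 million, so u = 10.25/134.10 = 7.64%.
After the first change, unemployed and labor force both rise by 6.25 → E = 123.85, U = 16.50, labor force = 140.35 million.
After the second change, unemployed falls and employed rises by 9.31; labor force unchanged → E = 133.16, U = 7.19, labor force = 140.35 million.
New unemployment rate = 7.19 / 140.35 = 5.12%.
Change = 5.12% − 7.64% = −2.52 percentage points.

The unemployment rate changes by −2.52 percentage points.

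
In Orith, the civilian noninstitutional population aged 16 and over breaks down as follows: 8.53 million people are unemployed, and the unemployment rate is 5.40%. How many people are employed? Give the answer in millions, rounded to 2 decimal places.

About 149.43 million are employed.

Labor force = U / u = 8.53 / 0.0540 ≈ 157.96 million.
Employed = labor force − unemployed = 157.96 − 8.53 = 149.43 million.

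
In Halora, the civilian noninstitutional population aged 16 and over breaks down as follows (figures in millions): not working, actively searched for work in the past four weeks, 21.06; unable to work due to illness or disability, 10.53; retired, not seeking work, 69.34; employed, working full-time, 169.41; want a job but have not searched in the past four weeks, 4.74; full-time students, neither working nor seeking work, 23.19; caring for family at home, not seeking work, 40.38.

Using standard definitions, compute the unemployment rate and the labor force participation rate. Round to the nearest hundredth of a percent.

Employed = 169.41 million.
Unemployed = 21.06 million.
Labor force = 169.41 + 21.06 = 190.47 million.
Not in labor force = 10.53 + 69.34 + 4.74 + 23.19 + 40.38 = 148.18 million (those not working and not actively searching are outside the labor force — including those who want a job but have given up searching).
Civilian working-age population = 190.47 + 148.18 = 338.65 million.
Unemployment rate = 21.06 / 190.47 = 11.06%.
Labor force participation rate = 190.47 / 338.65 = 56.24%.

Unemployment rate ≈ 11.06%; labor force participation rate ≈ 56.24%.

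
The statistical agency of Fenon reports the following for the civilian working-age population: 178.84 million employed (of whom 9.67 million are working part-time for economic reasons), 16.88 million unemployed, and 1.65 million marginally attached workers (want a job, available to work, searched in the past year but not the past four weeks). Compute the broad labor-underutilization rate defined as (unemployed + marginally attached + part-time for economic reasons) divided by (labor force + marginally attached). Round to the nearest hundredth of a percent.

Labor force = 178.84 + 16.88 = 195.72 million.
Numerator = 16.88 + 1.65 + 9.67 = 28.20 million.
Denominator = 195.72 + 1.65 = 197.37 million.
Broad rate = 28.20 / 197.37 = 14.29%.

Broad underutilization rate ≈ 14.29%.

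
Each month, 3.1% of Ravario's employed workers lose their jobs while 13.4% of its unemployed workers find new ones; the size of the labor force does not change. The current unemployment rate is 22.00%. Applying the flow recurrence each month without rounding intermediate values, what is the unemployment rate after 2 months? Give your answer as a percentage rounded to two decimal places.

With a fixed labor force, u_{t+1} = u_t + s·(1−u_t) − f·u_t = u_t·(1−s−f) + s.
Here 1−s−f = 0.835 and s = 0.031.
u_1 = 0.220000 × 0.835 + 0.031 = 0.214700.
u_2 = 0.214700 × 0.835 + 0.031 = 0.210275.

Unemployment rate after two months ≈ 21.03%.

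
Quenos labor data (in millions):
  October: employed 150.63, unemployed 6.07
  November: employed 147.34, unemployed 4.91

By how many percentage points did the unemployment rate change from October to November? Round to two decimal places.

The unemployment rate changed by −0.65 percentage points.

October: labor force = 150.63 + 6.07 = 156.70; u = 6.07/156.70 = 3.87%.
November: labor force = 147.34 + 4.91 = 152.25; u = 4.91/152.25 = 3.22%.
Change = 3.22% − 3.87% = −0.65 pp.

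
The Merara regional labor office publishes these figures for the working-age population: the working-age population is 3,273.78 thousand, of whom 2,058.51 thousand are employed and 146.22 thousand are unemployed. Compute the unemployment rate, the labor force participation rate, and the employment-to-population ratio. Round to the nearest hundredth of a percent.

Labor force = employed + unemployed = 2,058.51 + 146.22 = 2,204.73 thousand.
Unemployment rate = 146.22 / 2,204.73 = 6.63%.
Labor force participation rate = 2,204.73 / 3,273.78 = 67.35%.
Employment-population ratio = 2,058.51 / 3,273.78 = 62.88%.

Unemployment rate ≈ 6.63%; labor force participation rate ≈ 67.35%; employment-population ratio ≈ 62.88%.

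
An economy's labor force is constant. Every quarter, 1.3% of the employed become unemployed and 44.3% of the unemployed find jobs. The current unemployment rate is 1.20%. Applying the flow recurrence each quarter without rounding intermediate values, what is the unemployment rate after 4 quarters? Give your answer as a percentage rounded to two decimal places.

With a fixed labor force, u_{t+1} = u_t + s·(1−u_t) − f·u_t = u_t·(1−s−f) + s.
Here 1−s−f = 0.544 and s = 0.013.
u_1 = 0.012000 × 0.544 + 0.013 = 0.019528.
u_2 = 0.019528 × 0.544 + 0.013 = 0.023623.
u_3 = 0.023623 × 0.544 + 0.013 = 0.025851.
u_4 = 0.025851 × 0.544 + 0.013 = 0.027063.

Unemployment rate after four quarters ≈ 2.71%.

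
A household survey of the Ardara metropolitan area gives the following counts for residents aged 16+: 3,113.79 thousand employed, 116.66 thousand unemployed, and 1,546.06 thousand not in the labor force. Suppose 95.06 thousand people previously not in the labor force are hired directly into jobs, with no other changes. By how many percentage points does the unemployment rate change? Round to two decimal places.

The unemployment rate changes by −0.10 percentage points.

Initially, labor force = 3,113.79 + 116.66 = 3,230.45 thousand, so u = 116.66/3,230.45 = 3.61%.
After the change, employed and labor force both rise by 95.06; unemployed unchanged → E = 3,208.85, U = 116.66, labor force = 3,325.51 thousand.
New unemployment rate = 116.66 / 3,325.51 = 3.51%.
Change = 3.51% − 3.61% = −0.10 percentage points.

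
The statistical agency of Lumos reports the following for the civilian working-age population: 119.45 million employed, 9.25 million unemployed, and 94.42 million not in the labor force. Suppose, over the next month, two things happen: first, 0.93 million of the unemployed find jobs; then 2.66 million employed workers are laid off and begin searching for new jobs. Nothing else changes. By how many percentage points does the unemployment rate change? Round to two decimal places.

Initially, labor force = 119.45 + 9.25 = 128.70 million, so u = 9.25/128.70 = 7.19%.
After the first change, unemployed falls and employed rises by 0.93; labor force unchanged → E = 120.38, U = 8.32, labor force = 128.70 million.
After the second change, employed falls and unemployed rises by 2.66; labor force unchanged → E = 117.72, U = 10.98, labor force = 128.70 million.
New unemployment rate = 10.98 / 128.70 = 8.53%.
Change = 8.53% − 7.19% = +1.34 percentage points.

The unemployment rate changes by +1.34 percentage points.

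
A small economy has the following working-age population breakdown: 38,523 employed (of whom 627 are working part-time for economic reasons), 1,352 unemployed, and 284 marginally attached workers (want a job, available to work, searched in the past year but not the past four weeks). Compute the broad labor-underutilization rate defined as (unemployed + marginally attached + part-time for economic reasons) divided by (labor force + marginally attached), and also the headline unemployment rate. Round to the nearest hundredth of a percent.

Broad underutilization rate ≈ 5.64%; headline unemployment rate ≈ 3.39%.

Labor force = 38,523 + 1,352 = 39,875.
Numerator = 1,352 + 284 + 627 = 2,263.
Denominator = 39,875 + 284 = 40,159.
Broad rate = 2,263 / 40,159 = 5.64%.
Headline unemployment rate = 1,352 / 39,875 = 3.39%.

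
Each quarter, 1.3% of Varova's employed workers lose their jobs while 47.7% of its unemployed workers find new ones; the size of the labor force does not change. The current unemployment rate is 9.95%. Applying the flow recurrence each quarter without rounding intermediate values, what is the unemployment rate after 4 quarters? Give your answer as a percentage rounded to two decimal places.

With a fixed labor force, u_{t+1} = u_t + s·(1−u_t) − f·u_t = u_t·(1−s−f) + s.
Here 1−s−f = 0.510 and s = 0.013.
u_1 = 0.099500 × 0.510 + 0.013 = 0.063745.
u_2 = 0.063745 × 0.510 + 0.013 = 0.045510.
u_3 = 0.045510 × 0.510 + 0.013 = 0.036210.
u_4 = 0.036210 × 0.510 + 0.013 = 0.031467.

Unemployment rate after four quarters ≈ 3.15%.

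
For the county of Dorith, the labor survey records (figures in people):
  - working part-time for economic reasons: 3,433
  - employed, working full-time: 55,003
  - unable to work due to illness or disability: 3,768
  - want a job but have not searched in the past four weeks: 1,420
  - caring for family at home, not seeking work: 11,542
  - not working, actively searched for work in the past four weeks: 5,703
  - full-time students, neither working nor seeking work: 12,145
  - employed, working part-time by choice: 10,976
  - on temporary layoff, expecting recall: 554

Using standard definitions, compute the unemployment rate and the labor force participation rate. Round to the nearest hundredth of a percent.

Unemployment rate ≈ 8.27%; labor force participation rate ≈ 72.38%.

Employed = 3,433 + 55,003 + 10,976 = 69,412 (anyone who worked, including part-time for economic reasons, counts as employed).
Unemployed = 5,703 + 554 = 6,257 (jobless and actively searching, or on temporary layoff).
Labor force = 69,412 + 6,257 = 75,669.
Not in labor force = 3,768 + 1,420 + 11,542 + 12,145 = 28,875 (those not working and not actively searching are outside the labor force — including those who want a job but have given up searching).
Civilian working-age population = 75,669 + 28,875 = 104,544.
Unemployment rate = 6,257 / 75,669 = 8.27%.
Labor force participation rate = 75,669 / 104,544 = 72.38%.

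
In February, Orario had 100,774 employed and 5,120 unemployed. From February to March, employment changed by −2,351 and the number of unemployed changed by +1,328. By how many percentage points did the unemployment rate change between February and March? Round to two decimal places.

February: labor force = 100,774 + 5,120 = 105,894; u = 5,120/105,894 = 4.84%.
March: labor force = 98,423 + 6,448 = 104,871; u = 6,448/104,871 = 6.15%.
Change = 6.15% − 4.84% = +1.31 pp.

The unemployment rate changed by +1.31 percentage points.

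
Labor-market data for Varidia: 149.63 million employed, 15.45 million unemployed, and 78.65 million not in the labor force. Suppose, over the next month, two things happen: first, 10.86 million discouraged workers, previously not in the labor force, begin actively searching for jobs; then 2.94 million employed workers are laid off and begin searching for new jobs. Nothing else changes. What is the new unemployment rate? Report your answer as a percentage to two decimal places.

New unemployment rate ≈ 16.62%.

Initially, labor force = 149.63 + 15.45 = 165.08 million, so u = 15.45/165.08 = 9.36%.
After the first change, unemployed and labor force both rise by 10.86 → E = 149.63, U = 26.31, labor force = 175.94 million.
After the second change, employed falls and unemployed rises by 2.94; labor force unchanged → E = 146.69, U = 29.25, labor force = 175.94 million.
New unemployment rate = 29.25 / 175.94 = 16.62%.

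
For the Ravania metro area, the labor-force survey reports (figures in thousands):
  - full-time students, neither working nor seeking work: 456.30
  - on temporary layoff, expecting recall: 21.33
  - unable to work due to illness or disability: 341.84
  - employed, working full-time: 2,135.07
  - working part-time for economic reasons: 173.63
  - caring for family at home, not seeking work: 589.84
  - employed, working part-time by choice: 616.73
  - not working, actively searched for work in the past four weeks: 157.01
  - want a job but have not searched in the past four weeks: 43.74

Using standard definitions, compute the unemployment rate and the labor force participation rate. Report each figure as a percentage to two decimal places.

Employed = 2,135.07 + 173.63 + 616.73 = 2,925.43 thousand (anyone who worked, including part-time for economic reasons, counts as employed).
Unemployed = 21.33 + 157.01 = 178.34 thousand (jobless and actively searching, or on temporary layoff).
Labor force = 2,925.43 + 178.34 = 3,103.77 thousand.
Not in labor force = 456.30 + 341.84 + 589.84 + 43.74 = 1,431.72 thousand (those not working and not actively searching are outside the labor force — including those who want a job but have given up searching).
Civilian working-age population = 3,103.77 + 1,431.72 = 4,535.49 thousand.
Unemployment rate = 178.34 / 3,103.77 = 5.75%.
Labor force participation rate = 3,103.77 / 4,535.49 = 68.43%.

Unemployment rate ≈ 5.75%; labor force participation rate ≈ 68.43%.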